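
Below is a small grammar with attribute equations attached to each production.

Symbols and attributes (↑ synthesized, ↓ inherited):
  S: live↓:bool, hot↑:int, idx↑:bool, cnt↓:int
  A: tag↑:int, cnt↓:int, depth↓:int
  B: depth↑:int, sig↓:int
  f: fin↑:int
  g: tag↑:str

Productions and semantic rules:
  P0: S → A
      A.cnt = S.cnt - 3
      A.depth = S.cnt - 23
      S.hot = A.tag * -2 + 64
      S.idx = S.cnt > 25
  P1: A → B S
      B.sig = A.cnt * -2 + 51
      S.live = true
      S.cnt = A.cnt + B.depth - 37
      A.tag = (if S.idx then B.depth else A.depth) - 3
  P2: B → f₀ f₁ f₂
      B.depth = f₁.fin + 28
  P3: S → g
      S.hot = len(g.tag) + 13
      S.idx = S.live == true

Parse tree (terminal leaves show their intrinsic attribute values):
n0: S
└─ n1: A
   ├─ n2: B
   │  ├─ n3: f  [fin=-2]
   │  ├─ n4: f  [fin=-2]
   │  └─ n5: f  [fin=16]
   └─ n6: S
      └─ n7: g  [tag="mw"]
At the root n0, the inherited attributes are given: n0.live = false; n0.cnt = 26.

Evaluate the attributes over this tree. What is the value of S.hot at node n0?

18

1. n0.live = false  [given at root]
2. n0.cnt = 26  [given at root]
3. n1.cnt = 23  [S.cnt - 3]
4. n1.depth = 3  [S.cnt - 23]
5. n2.sig = 5  [A.cnt * -2 + 51]
6. n3.fin = -2  [terminal]
7. n4.fin = -2  [terminal]
8. n5.fin = 16  [terminal]
9. n2.depth = 26  [f₁.fin + 28]
10. n6.live = true  [true]
11. n6.cnt = 12  [A.cnt + B.depth - 37]
12. n7.tag = "mw"  [terminal]
13. n6.hot = 15  [len(g.tag) + 13]
14. n6.idx = true  [S.live == true]
15. n1.tag = 23  [(if S.idx then B.depth else A.depth) - 3]
16. n0.hot = 18  [A.tag * -2 + 64]
17. n0.idx = true  [S.cnt > 25]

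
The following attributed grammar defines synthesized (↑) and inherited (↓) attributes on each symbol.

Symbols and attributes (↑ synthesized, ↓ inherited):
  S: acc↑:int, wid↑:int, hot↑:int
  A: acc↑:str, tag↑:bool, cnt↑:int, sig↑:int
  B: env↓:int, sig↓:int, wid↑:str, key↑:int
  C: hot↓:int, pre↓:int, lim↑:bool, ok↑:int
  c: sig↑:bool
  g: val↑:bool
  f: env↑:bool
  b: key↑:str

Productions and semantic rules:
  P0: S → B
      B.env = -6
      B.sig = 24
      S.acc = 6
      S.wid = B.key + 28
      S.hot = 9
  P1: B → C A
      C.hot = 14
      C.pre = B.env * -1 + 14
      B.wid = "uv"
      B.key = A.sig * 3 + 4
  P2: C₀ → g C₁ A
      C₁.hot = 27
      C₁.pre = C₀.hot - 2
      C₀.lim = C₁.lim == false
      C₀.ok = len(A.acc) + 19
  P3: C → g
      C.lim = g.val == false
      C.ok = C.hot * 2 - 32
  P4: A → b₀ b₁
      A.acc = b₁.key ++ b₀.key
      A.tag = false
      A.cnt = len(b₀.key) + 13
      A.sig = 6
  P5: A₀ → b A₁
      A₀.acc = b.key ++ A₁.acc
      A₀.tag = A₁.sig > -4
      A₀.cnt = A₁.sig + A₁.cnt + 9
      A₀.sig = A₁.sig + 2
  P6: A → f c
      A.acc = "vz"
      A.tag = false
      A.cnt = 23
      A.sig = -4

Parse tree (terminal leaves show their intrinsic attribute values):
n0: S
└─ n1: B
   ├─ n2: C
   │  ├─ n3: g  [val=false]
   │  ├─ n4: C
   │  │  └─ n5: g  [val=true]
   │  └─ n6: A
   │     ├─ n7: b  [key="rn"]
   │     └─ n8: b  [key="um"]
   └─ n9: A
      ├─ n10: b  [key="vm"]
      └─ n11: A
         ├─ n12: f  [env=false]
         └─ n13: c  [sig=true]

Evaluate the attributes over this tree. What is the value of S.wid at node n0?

26

1. n1.env = -6  [-6]
2. n1.sig = 24  [24]
3. n2.hot = 14  [14]
4. n2.pre = 20  [B.env * -1 + 14]
5. n3.val = false  [terminal]
6. n4.hot = 27  [27]
7. n4.pre = 12  [C₀.hot - 2]
8. n5.val = true  [terminal]
9. n4.lim = false  [g.val == false]
10. n4.ok = 22  [C.hot * 2 - 32]
11. n7.key = "rn"  [terminal]
12. n8.key = "um"  [terminal]
13. n6.acc = "umrn"  [b₁.key ++ b₀.key]
14. n6.tag = false  [false]
15. n6.cnt = 15  [len(b₀.key) + 13]
16. n6.sig = 6  [6]
17. n2.lim = true  [C₁.lim == false]
18. n2.ok = 23  [len(A.acc) + 19]
19. n10.key = "vm"  [terminal]
20. n12.env = false  [terminal]
21. n13.sig = true  [terminal]
22. n11.acc = "vz"  ["vz"]
23. n11.tag = false  [false]
24. n11.cnt = 23  [23]
25. n11.sig = -4  [-4]
26. n9.acc = "vmvz"  [b.key ++ A₁.acc]
27. n9.tag = false  [A₁.sig > -4]
28. n9.cnt = 28  [A₁.sig + A₁.cnt + 9]
29. n9.sig = -2  [A₁.sig + 2]
30. n1.wid = "uv"  ["uv"]
31. n1.key = -2  [A.sig * 3 + 4]
32. n0.acc = 6  [6]
33. n0.wid = 26  [B.key + 28]
34. n0.hot = 9  [9]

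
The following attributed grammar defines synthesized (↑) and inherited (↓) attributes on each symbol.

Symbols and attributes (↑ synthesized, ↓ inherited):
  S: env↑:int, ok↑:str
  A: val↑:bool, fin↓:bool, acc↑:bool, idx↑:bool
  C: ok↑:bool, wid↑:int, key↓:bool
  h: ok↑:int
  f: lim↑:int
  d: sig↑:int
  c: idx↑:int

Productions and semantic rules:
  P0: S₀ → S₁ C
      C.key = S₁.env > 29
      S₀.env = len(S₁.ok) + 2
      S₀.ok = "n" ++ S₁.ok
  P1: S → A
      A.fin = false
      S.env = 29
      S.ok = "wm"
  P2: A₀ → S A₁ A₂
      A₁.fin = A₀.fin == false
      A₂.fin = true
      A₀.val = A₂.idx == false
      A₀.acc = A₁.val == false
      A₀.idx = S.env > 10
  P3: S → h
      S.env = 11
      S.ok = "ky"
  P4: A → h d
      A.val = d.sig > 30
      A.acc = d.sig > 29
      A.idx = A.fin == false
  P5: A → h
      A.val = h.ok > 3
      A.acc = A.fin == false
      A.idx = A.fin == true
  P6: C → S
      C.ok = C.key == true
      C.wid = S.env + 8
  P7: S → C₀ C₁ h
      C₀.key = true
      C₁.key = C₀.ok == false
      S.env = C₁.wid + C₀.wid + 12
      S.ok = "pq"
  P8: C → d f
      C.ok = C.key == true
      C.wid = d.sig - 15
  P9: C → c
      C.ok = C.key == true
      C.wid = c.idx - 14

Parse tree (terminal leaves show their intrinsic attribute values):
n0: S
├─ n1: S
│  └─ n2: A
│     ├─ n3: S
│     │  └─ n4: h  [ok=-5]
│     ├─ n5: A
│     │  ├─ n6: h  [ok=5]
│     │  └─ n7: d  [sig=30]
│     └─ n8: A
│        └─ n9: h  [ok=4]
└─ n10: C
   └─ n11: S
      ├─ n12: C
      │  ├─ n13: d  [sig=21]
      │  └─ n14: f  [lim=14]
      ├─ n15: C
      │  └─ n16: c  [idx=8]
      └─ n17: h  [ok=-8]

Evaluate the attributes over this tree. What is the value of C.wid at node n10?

20

1. n2.fin = false  [false]
2. n4.ok = -5  [terminal]
3. n3.env = 11  [11]
4. n3.ok = "ky"  ["ky"]
5. n5.fin = true  [A₀.fin == false]
6. n6.ok = 5  [terminal]
7. n7.sig = 30  [terminal]
8. n5.val = false  [d.sig > 30]
9. n5.acc = true  [d.sig > 29]
10. n5.idx = false  [A.fin == false]
11. n8.fin = true  [true]
12. n9.ok = 4  [terminal]
13. n8.val = true  [h.ok > 3]
14. n8.acc = false  [A.fin == false]
15. n8.idx = true  [A.fin == true]
16. n2.val = false  [A₂.idx == false]
17. n2.acc = true  [A₁.val == false]
18. n2.idx = true  [S.env > 10]
19. n1.env = 29  [29]
20. n1.ok = "wm"  ["wm"]
21. n10.key = false  [S₁.env > 29]
22. n12.key = true  [true]
23. n13.sig = 21  [terminal]
24. n14.lim = 14  [terminal]
25. n12.ok = true  [C.key == true]
26. n12.wid = 6  [d.sig - 15]
27. n15.key = false  [C₀.ok == false]
28. n16.idx = 8  [terminal]
29. n15.ok = false  [C.key == true]
30. n15.wid = -6  [c.idx - 14]
31. n17.ok = -8  [terminal]
32. n11.env = 12  [C₁.wid + C₀.wid + 12]
33. n11.ok = "pq"  ["pq"]
34. n10.ok = false  [C.key == true]
35. n10.wid = 20  [S.env + 8]
36. n0.env = 4  [len(S₁.ok) + 2]
37. n0.ok = "nwm"  ["n" ++ S₁.ok]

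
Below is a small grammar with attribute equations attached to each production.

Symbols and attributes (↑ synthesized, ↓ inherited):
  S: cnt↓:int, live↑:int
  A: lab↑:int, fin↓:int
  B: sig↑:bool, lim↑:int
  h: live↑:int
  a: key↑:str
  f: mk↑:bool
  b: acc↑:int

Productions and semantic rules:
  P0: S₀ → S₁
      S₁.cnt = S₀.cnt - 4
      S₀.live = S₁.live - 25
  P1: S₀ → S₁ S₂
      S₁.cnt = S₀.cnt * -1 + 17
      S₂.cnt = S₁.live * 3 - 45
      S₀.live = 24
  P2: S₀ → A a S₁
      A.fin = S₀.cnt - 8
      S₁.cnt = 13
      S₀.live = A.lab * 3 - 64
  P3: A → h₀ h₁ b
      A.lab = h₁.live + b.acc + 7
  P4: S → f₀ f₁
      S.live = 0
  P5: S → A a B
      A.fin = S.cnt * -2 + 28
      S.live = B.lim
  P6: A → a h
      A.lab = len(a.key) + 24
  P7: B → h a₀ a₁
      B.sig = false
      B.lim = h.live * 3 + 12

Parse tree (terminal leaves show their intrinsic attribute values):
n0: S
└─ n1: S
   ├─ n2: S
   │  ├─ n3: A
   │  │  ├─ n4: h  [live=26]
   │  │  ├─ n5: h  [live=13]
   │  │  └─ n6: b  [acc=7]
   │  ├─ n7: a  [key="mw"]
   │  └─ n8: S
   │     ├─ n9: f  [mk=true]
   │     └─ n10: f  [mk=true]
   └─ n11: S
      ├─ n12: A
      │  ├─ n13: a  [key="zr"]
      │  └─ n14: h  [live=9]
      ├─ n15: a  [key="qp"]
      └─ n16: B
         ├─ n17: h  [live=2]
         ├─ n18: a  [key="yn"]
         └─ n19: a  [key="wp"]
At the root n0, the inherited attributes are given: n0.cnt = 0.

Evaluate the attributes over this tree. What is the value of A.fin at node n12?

1. n0.cnt = 0  [given at root]
2. n1.cnt = -4  [S₀.cnt - 4]
3. n2.cnt = 21  [S₀.cnt * -1 + 17]
4. n3.fin = 13  [S₀.cnt - 8]
5. n4.live = 26  [terminal]
6. n5.live = 13  [terminal]
7. n6.acc = 7  [terminal]
8. n3.lab = 27  [h₁.live + b.acc + 7]
9. n7.key = "mw"  [terminal]
10. n8.cnt = 13  [13]
11. n9.mk = true  [terminal]
12. n10.mk = true  [terminal]
13. n8.live = 0  [0]
14. n2.live = 17  [A.lab * 3 - 64]
15. n11.cnt = 6  [S₁.live * 3 - 45]
16. n12.fin = 16  [S.cnt * -2 + 28]
17. n13.key = "zr"  [terminal]
18. n14.live = 9  [terminal]
19. n12.lab = 26  [len(a.key) + 24]
20. n15.key = "qp"  [terminal]
21. n17.live = 2  [terminal]
22. n18.key = "yn"  [terminal]
23. n19.key = "wp"  [terminal]
24. n16.sig = false  [false]
25. n16.lim = 18  [h.live * 3 + 12]
26. n11.live = 18  [B.lim]
27. n1.live = 24  [24]
28. n0.live = -1  [S₁.live - 25]

16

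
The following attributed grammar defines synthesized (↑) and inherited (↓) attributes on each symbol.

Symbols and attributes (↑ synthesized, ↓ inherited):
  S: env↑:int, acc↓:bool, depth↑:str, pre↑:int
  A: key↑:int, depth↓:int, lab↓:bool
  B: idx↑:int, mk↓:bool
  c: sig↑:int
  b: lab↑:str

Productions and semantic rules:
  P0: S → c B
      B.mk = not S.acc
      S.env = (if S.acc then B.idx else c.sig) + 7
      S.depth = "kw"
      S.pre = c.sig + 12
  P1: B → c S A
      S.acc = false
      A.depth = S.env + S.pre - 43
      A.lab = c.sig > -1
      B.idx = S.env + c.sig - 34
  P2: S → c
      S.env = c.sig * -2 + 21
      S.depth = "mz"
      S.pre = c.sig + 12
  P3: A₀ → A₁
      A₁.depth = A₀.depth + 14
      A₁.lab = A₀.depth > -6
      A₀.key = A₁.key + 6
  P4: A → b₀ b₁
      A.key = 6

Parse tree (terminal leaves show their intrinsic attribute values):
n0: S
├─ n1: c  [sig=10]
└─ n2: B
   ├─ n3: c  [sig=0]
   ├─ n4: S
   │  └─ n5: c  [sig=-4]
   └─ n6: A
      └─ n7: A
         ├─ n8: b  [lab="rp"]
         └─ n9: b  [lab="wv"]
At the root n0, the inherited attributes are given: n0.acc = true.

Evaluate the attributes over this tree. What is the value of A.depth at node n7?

1. n0.acc = true  [given at root]
2. n1.sig = 10  [terminal]
3. n2.mk = false  [not S.acc]
4. n3.sig = 0  [terminal]
5. n4.acc = false  [false]
6. n5.sig = -4  [terminal]
7. n4.env = 29  [c.sig * -2 + 21]
8. n4.depth = "mz"  ["mz"]
9. n4.pre = 8  [c.sig + 12]
10. n6.depth = -6  [S.env + S.pre - 43]
11. n6.lab = true  [c.sig > -1]
12. n7.depth = 8  [A₀.depth + 14]
13. n7.lab = false  [A₀.depth > -6]
14. n8.lab = "rp"  [terminal]
15. n9.lab = "wv"  [terminal]
16. n7.key = 6  [6]
17. n6.key = 12  [A₁.key + 6]
18. n2.idx = -5  [S.env + c.sig - 34]
19. n0.env = 2  [(if S.acc then B.idx else c.sig) + 7]
20. n0.depth = "kw"  ["kw"]
21. n0.pre = 22  [c.sig + 12]

8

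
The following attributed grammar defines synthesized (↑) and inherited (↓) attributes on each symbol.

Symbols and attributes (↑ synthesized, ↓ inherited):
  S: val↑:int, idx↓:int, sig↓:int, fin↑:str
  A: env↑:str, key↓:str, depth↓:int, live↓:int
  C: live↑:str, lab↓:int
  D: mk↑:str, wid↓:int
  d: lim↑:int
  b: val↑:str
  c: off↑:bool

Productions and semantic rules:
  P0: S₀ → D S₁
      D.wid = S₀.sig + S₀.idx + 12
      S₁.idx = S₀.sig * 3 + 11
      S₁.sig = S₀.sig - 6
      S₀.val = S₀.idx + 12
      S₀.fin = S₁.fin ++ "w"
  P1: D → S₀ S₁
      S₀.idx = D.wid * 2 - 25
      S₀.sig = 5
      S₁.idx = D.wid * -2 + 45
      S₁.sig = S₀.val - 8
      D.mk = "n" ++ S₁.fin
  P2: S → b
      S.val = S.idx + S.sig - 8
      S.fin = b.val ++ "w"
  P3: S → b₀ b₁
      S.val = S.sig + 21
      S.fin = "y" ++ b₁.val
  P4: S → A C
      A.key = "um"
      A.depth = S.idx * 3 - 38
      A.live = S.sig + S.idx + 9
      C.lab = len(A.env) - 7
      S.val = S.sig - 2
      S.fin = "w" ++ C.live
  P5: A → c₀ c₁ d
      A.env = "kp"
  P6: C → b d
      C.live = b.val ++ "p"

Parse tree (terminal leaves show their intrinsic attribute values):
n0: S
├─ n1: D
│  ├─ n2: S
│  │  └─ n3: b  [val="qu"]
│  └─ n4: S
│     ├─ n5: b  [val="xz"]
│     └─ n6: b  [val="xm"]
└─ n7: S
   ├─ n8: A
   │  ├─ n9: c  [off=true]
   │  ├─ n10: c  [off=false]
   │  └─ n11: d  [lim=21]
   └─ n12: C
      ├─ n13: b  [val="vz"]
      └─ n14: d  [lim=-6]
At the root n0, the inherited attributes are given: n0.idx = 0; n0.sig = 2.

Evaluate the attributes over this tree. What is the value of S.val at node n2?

1. n0.idx = 0  [given at root]
2. n0.sig = 2  [given at root]
3. n1.wid = 14  [S₀.sig + S₀.idx + 12]
4. n2.idx = 3  [D.wid * 2 - 25]
5. n2.sig = 5  [5]
6. n3.val = "qu"  [terminal]
7. n2.val = 0  [S.idx + S.sig - 8]
8. n2.fin = "quw"  [b.val ++ "w"]
9. n4.idx = 17  [D.wid * -2 + 45]
10. n4.sig = -8  [S₀.val - 8]
11. n5.val = "xz"  [terminal]
12. n6.val = "xm"  [terminal]
13. n4.val = 13  [S.sig + 21]
14. n4.fin = "yxm"  ["y" ++ b₁.val]
15. n1.mk = "nyxm"  ["n" ++ S₁.fin]
16. n7.idx = 17  [S₀.sig * 3 + 11]
17. n7.sig = -4  [S₀.sig - 6]
18. n8.key = "um"  ["um"]
19. n8.depth = 13  [S.idx * 3 - 38]
20. n8.live = 22  [S.sig + S.idx + 9]
21. n9.off = true  [terminal]
22. n10.off = false  [terminal]
23. n11.lim = 21  [terminal]
24. n8.env = "kp"  ["kp"]
25. n12.lab = -5  [len(A.env) - 7]
26. n13.val = "vz"  [terminal]
27. n14.lim = -6  [terminal]
28. n12.live = "vzp"  [b.val ++ "p"]
29. n7.val = -6  [S.sig - 2]
30. n7.fin = "wvzp"  ["w" ++ C.live]
31. n0.val = 12  [S₀.idx + 12]
32. n0.fin = "wvzpw"  [S₁.fin ++ "w"]

0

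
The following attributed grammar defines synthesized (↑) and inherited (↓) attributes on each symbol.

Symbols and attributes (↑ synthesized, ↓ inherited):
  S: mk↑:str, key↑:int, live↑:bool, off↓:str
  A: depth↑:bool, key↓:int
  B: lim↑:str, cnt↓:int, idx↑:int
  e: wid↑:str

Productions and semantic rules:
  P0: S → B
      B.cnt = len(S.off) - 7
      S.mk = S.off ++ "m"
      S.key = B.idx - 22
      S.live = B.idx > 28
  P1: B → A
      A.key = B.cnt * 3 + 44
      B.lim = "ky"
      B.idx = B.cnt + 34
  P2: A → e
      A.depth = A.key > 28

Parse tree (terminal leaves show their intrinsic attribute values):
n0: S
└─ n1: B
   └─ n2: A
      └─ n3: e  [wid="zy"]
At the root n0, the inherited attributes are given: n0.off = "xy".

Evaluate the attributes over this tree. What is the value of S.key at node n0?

1. n0.off = "xy"  [given at root]
2. n1.cnt = -5  [len(S.off) - 7]
3. n2.key = 29  [B.cnt * 3 + 44]
4. n3.wid = "zy"  [terminal]
5. n2.depth = true  [A.key > 28]
6. n1.lim = "ky"  ["ky"]
7. n1.idx = 29  [B.cnt + 34]
8. n0.mk = "xym"  [S.off ++ "m"]
9. n0.key = 7  [B.idx - 22]
10. n0.live = true  [B.idx > 28]

7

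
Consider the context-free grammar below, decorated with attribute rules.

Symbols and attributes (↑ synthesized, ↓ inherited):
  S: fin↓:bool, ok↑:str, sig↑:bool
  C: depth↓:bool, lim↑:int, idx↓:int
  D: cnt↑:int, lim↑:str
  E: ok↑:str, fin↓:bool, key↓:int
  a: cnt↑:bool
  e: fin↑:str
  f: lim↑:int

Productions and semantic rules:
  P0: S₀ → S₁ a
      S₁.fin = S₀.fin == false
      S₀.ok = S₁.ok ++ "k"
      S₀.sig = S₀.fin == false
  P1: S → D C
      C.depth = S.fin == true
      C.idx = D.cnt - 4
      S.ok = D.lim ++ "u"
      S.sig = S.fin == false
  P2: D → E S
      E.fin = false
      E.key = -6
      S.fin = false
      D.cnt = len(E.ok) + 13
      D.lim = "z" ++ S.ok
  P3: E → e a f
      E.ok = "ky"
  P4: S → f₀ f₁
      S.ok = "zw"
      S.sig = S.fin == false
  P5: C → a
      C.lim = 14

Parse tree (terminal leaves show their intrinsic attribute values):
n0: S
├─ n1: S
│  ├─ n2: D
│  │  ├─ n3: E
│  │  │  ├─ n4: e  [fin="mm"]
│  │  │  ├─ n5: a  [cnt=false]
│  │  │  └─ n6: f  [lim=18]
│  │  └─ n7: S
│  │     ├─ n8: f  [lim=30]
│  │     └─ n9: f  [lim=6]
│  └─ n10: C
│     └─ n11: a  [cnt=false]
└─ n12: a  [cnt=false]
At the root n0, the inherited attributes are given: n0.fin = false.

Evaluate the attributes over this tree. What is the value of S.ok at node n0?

"zzwuk"

1. n0.fin = false  [given at root]
2. n1.fin = true  [S₀.fin == false]
3. n3.fin = false  [false]
4. n3.key = -6  [-6]
5. n4.fin = "mm"  [terminal]
6. n5.cnt = false  [terminal]
7. n6.lim = 18  [terminal]
8. n3.ok = "ky"  ["ky"]
9. n7.fin = false  [false]
10. n8.lim = 30  [terminal]
11. n9.lim = 6  [terminal]
12. n7.ok = "zw"  ["zw"]
13. n7.sig = true  [S.fin == false]
14. n2.cnt = 15  [len(E.ok) + 13]
15. n2.lim = "zzw"  ["z" ++ S.ok]
16. n10.depth = true  [S.fin == true]
17. n10.idx = 11  [D.cnt - 4]
18. n11.cnt = false  [terminal]
19. n10.lim = 14  [14]
20. n1.ok = "zzwu"  [D.lim ++ "u"]
21. n1.sig = false  [S.fin == false]
22. n12.cnt = false  [terminal]
23. n0.ok = "zzwuk"  [S₁.ok ++ "k"]
24. n0.sig = true  [S₀.fin == false]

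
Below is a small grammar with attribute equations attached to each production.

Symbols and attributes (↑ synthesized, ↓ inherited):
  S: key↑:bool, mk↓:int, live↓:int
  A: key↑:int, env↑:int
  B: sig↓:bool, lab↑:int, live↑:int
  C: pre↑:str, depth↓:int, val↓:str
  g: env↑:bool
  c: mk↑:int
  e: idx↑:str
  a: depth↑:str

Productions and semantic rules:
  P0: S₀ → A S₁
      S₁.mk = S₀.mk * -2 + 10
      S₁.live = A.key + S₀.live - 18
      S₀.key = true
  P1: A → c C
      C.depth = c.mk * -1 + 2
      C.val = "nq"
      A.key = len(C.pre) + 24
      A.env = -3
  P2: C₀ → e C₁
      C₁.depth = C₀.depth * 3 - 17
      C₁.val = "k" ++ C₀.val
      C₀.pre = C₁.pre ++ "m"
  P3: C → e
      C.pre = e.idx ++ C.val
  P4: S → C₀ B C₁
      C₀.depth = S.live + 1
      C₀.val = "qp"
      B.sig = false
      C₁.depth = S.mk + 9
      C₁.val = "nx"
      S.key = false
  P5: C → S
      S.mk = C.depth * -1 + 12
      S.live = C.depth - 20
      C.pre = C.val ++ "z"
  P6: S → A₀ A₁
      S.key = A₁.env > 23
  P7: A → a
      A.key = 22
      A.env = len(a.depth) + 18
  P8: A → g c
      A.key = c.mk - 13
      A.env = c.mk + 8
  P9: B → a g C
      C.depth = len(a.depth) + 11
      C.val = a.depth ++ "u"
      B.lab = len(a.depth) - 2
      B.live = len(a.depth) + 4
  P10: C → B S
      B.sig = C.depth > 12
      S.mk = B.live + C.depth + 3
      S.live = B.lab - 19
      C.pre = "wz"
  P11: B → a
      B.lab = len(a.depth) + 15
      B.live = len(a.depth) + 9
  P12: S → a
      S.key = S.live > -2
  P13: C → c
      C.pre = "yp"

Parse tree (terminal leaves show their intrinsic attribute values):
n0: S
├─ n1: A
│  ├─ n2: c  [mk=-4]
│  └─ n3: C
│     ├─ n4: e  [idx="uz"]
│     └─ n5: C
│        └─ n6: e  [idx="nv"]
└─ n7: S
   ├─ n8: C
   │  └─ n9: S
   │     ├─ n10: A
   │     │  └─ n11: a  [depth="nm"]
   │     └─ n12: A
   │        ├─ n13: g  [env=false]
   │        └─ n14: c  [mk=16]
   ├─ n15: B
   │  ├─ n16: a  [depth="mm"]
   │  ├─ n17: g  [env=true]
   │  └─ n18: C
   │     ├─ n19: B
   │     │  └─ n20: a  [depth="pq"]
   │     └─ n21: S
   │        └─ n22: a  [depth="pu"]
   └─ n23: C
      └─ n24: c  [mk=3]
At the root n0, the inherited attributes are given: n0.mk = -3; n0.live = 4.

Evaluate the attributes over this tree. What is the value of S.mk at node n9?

1. n0.mk = -3  [given at root]
2. n0.live = 4  [given at root]
3. n2.mk = -4  [terminal]
4. n3.depth = 6  [c.mk * -1 + 2]
5. n3.val = "nq"  ["nq"]
6. n4.idx = "uz"  [terminal]
7. n5.depth = 1  [C₀.depth * 3 - 17]
8. n5.val = "knq"  ["k" ++ C₀.val]
9. n6.idx = "nv"  [terminal]
10. n5.pre = "nvknq"  [e.idx ++ C.val]
11. n3.pre = "nvknqm"  [C₁.pre ++ "m"]
12. n1.key = 30  [len(C.pre) + 24]
13. n1.env = -3  [-3]
14. n7.mk = 16  [S₀.mk * -2 + 10]
15. n7.live = 16  [A.key + S₀.live - 18]
16. n8.depth = 17  [S.live + 1]
17. n8.val = "qp"  ["qp"]
18. n9.mk = -5  [C.depth * -1 + 12]
19. n9.live = -3  [C.depth - 20]
20. n11.depth = "nm"  [terminal]
21. n10.key = 22  [22]
22. n10.env = 20  [len(a.depth) + 18]
23. n13.env = false  [terminal]
24. n14.mk = 16  [terminal]
25. n12.key = 3  [c.mk - 13]
26. n12.env = 24  [c.mk + 8]
27. n9.key = true  [A₁.env > 23]
28. n8.pre = "qpz"  [C.val ++ "z"]
29. n15.sig = false  [false]
30. n16.depth = "mm"  [terminal]
31. n17.env = true  [terminal]
32. n18.depth = 13  [len(a.depth) + 11]
33. n18.val = "mmu"  [a.depth ++ "u"]
34. n19.sig = true  [C.depth > 12]
35. n20.depth = "pq"  [terminal]
36. n19.lab = 17  [len(a.depth) + 15]
37. n19.live = 11  [len(a.depth) + 9]
38. n21.mk = 27  [B.live + C.depth + 3]
39. n21.live = -2  [B.lab - 19]
40. n22.depth = "pu"  [terminal]
41. n21.key = false  [S.live > -2]
42. n18.pre = "wz"  ["wz"]
43. n15.lab = 0  [len(a.depth) - 2]
44. n15.live = 6  [len(a.depth) + 4]
45. n23.depth = 25  [S.mk + 9]
46. n23.val = "nx"  ["nx"]
47. n24.mk = 3  [terminal]
48. n23.pre = "yp"  ["yp"]
49. n7.key = false  [false]
50. n0.key = true  [true]

-5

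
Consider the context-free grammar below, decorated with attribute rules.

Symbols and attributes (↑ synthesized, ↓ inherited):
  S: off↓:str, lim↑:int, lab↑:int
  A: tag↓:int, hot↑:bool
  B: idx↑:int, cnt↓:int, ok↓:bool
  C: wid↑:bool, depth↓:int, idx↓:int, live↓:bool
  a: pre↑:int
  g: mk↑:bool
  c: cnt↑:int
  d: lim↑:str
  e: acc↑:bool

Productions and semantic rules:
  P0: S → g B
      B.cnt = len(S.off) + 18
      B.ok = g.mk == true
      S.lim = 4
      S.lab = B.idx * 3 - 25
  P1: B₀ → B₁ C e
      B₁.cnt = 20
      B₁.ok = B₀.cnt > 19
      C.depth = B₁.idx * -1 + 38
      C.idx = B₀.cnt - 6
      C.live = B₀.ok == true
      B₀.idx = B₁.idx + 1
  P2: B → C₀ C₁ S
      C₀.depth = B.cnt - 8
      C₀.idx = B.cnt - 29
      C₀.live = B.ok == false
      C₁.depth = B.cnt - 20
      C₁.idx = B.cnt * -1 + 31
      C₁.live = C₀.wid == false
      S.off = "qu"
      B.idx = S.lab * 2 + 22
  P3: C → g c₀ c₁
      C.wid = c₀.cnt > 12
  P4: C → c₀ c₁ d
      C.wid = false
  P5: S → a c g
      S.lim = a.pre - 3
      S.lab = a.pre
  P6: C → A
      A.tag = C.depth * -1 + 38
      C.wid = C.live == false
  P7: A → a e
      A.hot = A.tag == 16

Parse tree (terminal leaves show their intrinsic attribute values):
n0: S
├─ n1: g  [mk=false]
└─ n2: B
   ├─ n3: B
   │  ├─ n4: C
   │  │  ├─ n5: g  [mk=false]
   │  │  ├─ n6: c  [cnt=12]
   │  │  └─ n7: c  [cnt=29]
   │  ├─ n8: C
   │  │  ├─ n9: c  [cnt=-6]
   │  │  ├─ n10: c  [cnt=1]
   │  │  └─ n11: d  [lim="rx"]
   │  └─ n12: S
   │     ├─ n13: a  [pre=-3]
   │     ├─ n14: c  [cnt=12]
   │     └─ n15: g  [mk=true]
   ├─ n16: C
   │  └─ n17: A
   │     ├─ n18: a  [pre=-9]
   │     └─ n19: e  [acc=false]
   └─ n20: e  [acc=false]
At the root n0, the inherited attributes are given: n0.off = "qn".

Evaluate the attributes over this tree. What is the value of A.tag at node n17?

16

1. n0.off = "qn"  [given at root]
2. n1.mk = false  [terminal]
3. n2.cnt = 20  [len(S.off) + 18]
4. n2.ok = false  [g.mk == true]
5. n3.cnt = 20  [20]
6. n3.ok = true  [B₀.cnt > 19]
7. n4.depth = 12  [B.cnt - 8]
8. n4.idx = -9  [B.cnt - 29]
9. n4.live = false  [B.ok == false]
10. n5.mk = false  [terminal]
11. n6.cnt = 12  [terminal]
12. n7.cnt = 29  [terminal]
13. n4.wid = false  [c₀.cnt > 12]
14. n8.depth = 0  [B.cnt - 20]
15. n8.idx = 11  [B.cnt * -1 + 31]
16. n8.live = true  [C₀.wid == false]
17. n9.cnt = -6  [terminal]
18. n10.cnt = 1  [terminal]
19. n11.lim = "rx"  [terminal]
20. n8.wid = false  [false]
21. n12.off = "qu"  ["qu"]
22. n13.pre = -3  [terminal]
23. n14.cnt = 12  [terminal]
24. n15.mk = true  [terminal]
25. n12.lim = -6  [a.pre - 3]
26. n12.lab = -3  [a.pre]
27. n3.idx = 16  [S.lab * 2 + 22]
28. n16.depth = 22  [B₁.idx * -1 + 38]
29. n16.idx = 14  [B₀.cnt - 6]
30. n16.live = false  [B₀.ok == true]
31. n17.tag = 16  [C.depth * -1 + 38]
32. n18.pre = -9  [terminal]
33. n19.acc = false  [terminal]
34. n17.hot = true  [A.tag == 16]
35. n16.wid = true  [C.live == false]
36. n20.acc = false  [terminal]
37. n2.idx = 17  [B₁.idx + 1]
38. n0.lim = 4  [4]
39. n0.lab = 26  [B.idx * 3 - 25]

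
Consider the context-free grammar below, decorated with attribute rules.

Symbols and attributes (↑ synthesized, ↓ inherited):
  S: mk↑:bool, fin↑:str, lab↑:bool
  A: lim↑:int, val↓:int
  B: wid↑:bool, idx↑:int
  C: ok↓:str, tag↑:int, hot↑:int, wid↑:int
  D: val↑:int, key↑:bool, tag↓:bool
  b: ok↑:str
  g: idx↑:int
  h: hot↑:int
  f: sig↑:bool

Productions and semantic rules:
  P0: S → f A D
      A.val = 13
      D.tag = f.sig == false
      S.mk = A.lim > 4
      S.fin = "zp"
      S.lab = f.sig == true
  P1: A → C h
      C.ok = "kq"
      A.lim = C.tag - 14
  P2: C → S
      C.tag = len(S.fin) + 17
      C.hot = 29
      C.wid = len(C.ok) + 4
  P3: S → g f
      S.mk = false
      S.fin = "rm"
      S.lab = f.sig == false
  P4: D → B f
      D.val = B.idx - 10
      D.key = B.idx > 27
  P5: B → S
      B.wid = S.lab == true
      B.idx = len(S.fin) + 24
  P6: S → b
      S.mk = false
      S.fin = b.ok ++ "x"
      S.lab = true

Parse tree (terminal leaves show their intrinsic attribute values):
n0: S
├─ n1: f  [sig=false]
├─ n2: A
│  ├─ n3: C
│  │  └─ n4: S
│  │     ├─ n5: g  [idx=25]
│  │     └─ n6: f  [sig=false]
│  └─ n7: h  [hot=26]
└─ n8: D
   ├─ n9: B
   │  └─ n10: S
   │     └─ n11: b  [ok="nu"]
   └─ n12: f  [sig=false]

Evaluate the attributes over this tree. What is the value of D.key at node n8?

false

1. n1.sig = false  [terminal]
2. n2.val = 13  [13]
3. n3.ok = "kq"  ["kq"]
4. n5.idx = 25  [terminal]
5. n6.sig = false  [terminal]
6. n4.mk = false  [false]
7. n4.fin = "rm"  ["rm"]
8. n4.lab = true  [f.sig == false]
9. n3.tag = 19  [len(S.fin) + 17]
10. n3.hot = 29  [29]
11. n3.wid = 6  [len(C.ok) + 4]
12. n7.hot = 26  [terminal]
13. n2.lim = 5  [C.tag - 14]
14. n8.tag = true  [f.sig == false]
15. n11.ok = "nu"  [terminal]
16. n10.mk = false  [false]
17. n10.fin = "nux"  [b.ok ++ "x"]
18. n10.lab = true  [true]
19. n9.wid = true  [S.lab == true]
20. n9.idx = 27  [len(S.fin) + 24]
21. n12.sig = false  [terminal]
22. n8.val = 17  [B.idx - 10]
23. n8.key = false  [B.idx > 27]
24. n0.mk = true  [A.lim > 4]
25. n0.fin = "zp"  ["zp"]
26. n0.lab = false  [f.sig == true]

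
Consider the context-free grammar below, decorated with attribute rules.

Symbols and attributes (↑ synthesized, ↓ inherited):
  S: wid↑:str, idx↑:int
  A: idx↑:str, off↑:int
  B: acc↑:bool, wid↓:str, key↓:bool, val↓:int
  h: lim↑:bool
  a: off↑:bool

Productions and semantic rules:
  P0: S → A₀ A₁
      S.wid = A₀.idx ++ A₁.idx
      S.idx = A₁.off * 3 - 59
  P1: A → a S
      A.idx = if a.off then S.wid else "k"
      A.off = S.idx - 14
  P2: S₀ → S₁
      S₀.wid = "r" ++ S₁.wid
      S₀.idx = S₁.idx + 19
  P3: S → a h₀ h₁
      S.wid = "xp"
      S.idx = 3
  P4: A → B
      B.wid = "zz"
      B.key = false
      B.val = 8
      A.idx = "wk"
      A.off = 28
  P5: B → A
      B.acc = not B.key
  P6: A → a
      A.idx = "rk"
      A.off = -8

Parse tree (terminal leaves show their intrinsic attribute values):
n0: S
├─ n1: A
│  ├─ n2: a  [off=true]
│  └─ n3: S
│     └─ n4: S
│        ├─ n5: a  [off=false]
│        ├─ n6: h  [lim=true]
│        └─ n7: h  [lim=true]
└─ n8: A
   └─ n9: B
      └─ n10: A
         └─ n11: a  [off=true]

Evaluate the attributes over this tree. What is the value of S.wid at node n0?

1. n2.off = true  [terminal]
2. n5.off = false  [terminal]
3. n6.lim = true  [terminal]
4. n7.lim = true  [terminal]
5. n4.wid = "xp"  ["xp"]
6. n4.idx = 3  [3]
7. n3.wid = "rxp"  ["r" ++ S₁.wid]
8. n3.idx = 22  [S₁.idx + 19]
9. n1.idx = "rxp"  [if a.off then S.wid else "k"]
10. n1.off = 8  [S.idx - 14]
11. n9.wid = "zz"  ["zz"]
12. n9.key = false  [false]
13. n9.val = 8  [8]
14. n11.off = true  [terminal]
15. n10.idx = "rk"  ["rk"]
16. n10.off = -8  [-8]
17. n9.acc = true  [not B.key]
18. n8.idx = "wk"  ["wk"]
19. n8.off = 28  [28]
20. n0.wid = "rxpwk"  [A₀.idx ++ A₁.idx]
21. n0.idx = 25  [A₁.off * 3 - 59]

"rxpwk"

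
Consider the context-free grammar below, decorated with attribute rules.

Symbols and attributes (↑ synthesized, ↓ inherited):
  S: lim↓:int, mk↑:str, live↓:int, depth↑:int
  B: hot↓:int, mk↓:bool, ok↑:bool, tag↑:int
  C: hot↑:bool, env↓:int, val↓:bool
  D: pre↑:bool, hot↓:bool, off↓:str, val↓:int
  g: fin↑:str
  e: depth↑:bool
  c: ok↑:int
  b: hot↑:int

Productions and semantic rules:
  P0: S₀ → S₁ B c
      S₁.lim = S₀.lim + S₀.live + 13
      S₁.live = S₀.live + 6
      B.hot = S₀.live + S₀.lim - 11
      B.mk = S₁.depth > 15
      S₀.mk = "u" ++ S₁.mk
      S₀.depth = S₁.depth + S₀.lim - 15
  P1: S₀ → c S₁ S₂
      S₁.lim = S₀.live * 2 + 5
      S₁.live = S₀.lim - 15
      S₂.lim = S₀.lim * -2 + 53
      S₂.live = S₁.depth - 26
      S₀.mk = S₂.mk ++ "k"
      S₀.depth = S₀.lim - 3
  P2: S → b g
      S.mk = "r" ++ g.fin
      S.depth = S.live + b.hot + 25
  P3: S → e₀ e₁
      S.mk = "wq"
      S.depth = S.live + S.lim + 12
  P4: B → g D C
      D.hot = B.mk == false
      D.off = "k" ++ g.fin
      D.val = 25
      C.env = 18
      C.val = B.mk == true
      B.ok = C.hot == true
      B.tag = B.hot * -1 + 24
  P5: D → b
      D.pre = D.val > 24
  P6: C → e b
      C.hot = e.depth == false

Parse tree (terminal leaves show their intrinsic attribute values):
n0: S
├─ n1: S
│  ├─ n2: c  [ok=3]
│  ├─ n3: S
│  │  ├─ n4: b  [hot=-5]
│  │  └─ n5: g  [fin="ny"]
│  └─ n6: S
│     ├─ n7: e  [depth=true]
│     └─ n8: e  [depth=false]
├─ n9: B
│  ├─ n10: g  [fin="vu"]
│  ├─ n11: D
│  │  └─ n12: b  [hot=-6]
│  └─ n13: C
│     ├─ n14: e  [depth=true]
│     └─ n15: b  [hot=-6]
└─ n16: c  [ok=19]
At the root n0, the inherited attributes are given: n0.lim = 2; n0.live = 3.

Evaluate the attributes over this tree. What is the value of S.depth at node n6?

26

1. n0.lim = 2  [given at root]
2. n0.live = 3  [given at root]
3. n1.lim = 18  [S₀.lim + S₀.live + 13]
4. n1.live = 9  [S₀.live + 6]
5. n2.ok = 3  [terminal]
6. n3.lim = 23  [S₀.live * 2 + 5]
7. n3.live = 3  [S₀.lim - 15]
8. n4.hot = -5  [terminal]
9. n5.fin = "ny"  [terminal]
10. n3.mk = "rny"  ["r" ++ g.fin]
11. n3.depth = 23  [S.live + b.hot + 25]
12. n6.lim = 17  [S₀.lim * -2 + 53]
13. n6.live = -3  [S₁.depth - 26]
14. n7.depth = true  [terminal]
15. n8.depth = false  [terminal]
16. n6.mk = "wq"  ["wq"]
17. n6.depth = 26  [S.live + S.lim + 12]
18. n1.mk = "wqk"  [S₂.mk ++ "k"]
19. n1.depth = 15  [S₀.lim - 3]
20. n9.hot = -6  [S₀.live + S₀.lim - 11]
21. n9.mk = false  [S₁.depth > 15]
22. n10.fin = "vu"  [terminal]
23. n11.hot = true  [B.mk == false]
24. n11.off = "kvu"  ["k" ++ g.fin]
25. n11.val = 25  [25]
26. n12.hot = -6  [terminal]
27. n11.pre = true  [D.val > 24]
28. n13.env = 18  [18]
29. n13.val = false  [B.mk == true]
30. n14.depth = true  [terminal]
31. n15.hot = -6  [terminal]
32. n13.hot = false  [e.depth == false]
33. n9.ok = false  [C.hot == true]
34. n9.tag = 30  [B.hot * -1 + 24]
35. n16.ok = 19  [terminal]
36. n0.mk = "uwqk"  ["u" ++ S₁.mk]
37. n0.depth = 2  [S₁.depth + S₀.lim - 15]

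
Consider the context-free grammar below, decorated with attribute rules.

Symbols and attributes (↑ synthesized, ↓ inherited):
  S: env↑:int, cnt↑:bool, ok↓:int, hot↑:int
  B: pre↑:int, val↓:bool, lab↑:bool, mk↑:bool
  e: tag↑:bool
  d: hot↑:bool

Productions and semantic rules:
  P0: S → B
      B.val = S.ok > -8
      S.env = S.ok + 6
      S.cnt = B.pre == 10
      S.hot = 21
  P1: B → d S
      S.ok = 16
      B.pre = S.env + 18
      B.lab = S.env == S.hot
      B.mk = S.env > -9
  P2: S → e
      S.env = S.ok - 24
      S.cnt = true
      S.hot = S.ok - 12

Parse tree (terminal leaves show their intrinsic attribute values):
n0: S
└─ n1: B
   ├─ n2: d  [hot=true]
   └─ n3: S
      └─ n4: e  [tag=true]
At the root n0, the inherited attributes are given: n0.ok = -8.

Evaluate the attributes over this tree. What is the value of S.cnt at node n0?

1. n0.ok = -8  [given at root]
2. n1.val = false  [S.ok > -8]
3. n2.hot = true  [terminal]
4. n3.ok = 16  [16]
5. n4.tag = true  [terminal]
6. n3.env = -8  [S.ok - 24]
7. n3.cnt = true  [true]
8. n3.hot = 4  [S.ok - 12]
9. n1.pre = 10  [S.env + 18]
10. n1.lab = false  [S.env == S.hot]
11. n1.mk = true  [S.env > -9]
12. n0.env = -2  [S.ok + 6]
13. n0.cnt = true  [B.pre == 10]
14. n0.hot = 21  [21]

true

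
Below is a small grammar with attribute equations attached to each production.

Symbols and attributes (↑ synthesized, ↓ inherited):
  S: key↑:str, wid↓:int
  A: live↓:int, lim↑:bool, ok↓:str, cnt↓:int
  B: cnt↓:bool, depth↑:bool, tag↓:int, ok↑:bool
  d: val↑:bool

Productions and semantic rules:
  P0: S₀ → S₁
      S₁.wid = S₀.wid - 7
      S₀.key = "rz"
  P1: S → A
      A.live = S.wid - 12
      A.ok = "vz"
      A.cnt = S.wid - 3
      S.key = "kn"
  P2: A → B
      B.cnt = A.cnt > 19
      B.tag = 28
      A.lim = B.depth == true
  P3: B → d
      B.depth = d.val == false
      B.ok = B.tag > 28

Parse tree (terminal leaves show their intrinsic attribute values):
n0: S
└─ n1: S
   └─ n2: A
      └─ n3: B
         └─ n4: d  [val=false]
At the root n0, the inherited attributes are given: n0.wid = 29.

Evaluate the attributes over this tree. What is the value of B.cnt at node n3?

1. n0.wid = 29  [given at root]
2. n1.wid = 22  [S₀.wid - 7]
3. n2.live = 10  [S.wid - 12]
4. n2.ok = "vz"  ["vz"]
5. n2.cnt = 19  [S.wid - 3]
6. n3.cnt = false  [A.cnt > 19]
7. n3.tag = 28  [28]
8. n4.val = false  [terminal]
9. n3.depth = true  [d.val == false]
10. n3.ok = false  [B.tag > 28]
11. n2.lim = true  [B.depth == true]
12. n1.key = "kn"  ["kn"]
13. n0.key = "rz"  ["rz"]

false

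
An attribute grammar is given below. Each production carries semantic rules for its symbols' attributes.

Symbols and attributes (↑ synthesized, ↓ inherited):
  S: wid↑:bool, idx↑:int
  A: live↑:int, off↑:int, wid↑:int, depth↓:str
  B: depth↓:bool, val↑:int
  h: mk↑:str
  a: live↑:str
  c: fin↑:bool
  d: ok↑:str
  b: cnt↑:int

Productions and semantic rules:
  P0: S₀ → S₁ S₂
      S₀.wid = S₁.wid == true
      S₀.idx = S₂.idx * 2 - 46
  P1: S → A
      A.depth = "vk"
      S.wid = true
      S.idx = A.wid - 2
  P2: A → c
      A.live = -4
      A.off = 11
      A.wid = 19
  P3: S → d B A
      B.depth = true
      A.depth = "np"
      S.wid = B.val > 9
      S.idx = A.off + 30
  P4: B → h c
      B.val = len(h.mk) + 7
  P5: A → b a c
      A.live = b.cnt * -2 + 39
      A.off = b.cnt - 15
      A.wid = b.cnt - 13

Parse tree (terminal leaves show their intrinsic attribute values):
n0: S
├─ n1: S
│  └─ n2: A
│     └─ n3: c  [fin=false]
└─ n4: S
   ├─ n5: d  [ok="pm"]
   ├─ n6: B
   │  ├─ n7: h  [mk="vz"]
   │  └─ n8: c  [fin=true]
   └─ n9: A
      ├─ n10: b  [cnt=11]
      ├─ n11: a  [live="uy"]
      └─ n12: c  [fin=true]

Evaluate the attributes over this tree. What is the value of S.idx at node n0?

1. n2.depth = "vk"  ["vk"]
2. n3.fin = false  [terminal]
3. n2.live = -4  [-4]
4. n2.off = 11  [11]
5. n2.wid = 19  [19]
6. n1.wid = true  [true]
7. n1.idx = 17  [A.wid - 2]
8. n5.ok = "pm"  [terminal]
9. n6.depth = true  [true]
10. n7.mk = "vz"  [terminal]
11. n8.fin = true  [terminal]
12. n6.val = 9  [len(h.mk) + 7]
13. n9.depth = "np"  ["np"]
14. n10.cnt = 11  [terminal]
15. n11.live = "uy"  [terminal]
16. n12.fin = true  [terminal]
17. n9.live = 17  [b.cnt * -2 + 39]
18. n9.off = -4  [b.cnt - 15]
19. n9.wid = -2  [b.cnt - 13]
20. n4.wid = false  [B.val > 9]
21. n4.idx = 26  [A.off + 30]
22. n0.wid = true  [S₁.wid == true]
23. n0.idx = 6  [S₂.idx * 2 - 46]

6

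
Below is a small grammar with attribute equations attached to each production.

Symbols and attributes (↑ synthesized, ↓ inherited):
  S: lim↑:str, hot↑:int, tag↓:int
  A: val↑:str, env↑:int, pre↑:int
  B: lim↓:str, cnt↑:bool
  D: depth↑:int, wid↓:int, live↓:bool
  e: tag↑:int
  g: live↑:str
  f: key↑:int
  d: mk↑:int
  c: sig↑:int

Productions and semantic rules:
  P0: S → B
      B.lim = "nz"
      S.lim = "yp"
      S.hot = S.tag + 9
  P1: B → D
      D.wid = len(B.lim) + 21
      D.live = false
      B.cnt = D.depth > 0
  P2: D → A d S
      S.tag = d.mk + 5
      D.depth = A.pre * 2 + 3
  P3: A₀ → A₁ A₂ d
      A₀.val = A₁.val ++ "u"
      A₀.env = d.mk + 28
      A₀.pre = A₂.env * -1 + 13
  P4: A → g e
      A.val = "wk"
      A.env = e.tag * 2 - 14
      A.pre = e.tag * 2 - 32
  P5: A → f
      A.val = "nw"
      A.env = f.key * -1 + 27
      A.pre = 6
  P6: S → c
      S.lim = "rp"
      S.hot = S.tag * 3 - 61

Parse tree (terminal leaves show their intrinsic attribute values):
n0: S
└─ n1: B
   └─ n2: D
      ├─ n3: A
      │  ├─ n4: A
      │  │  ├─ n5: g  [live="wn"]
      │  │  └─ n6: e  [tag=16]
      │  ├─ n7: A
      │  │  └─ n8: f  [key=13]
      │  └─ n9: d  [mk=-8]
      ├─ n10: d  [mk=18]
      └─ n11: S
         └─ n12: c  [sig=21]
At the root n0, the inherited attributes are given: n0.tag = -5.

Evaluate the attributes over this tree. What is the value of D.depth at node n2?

1. n0.tag = -5  [given at root]
2. n1.lim = "nz"  ["nz"]
3. n2.wid = 23  [len(B.lim) + 21]
4. n2.live = false  [false]
5. n5.live = "wn"  [terminal]
6. n6.tag = 16  [terminal]
7. n4.val = "wk"  ["wk"]
8. n4.env = 18  [e.tag * 2 - 14]
9. n4.pre = 0  [e.tag * 2 - 32]
10. n8.key = 13  [terminal]
11. n7.val = "nw"  ["nw"]
12. n7.env = 14  [f.key * -1 + 27]
13. n7.pre = 6  [6]
14. n9.mk = -8  [terminal]
15. n3.val = "wku"  [A₁.val ++ "u"]
16. n3.env = 20  [d.mk + 28]
17. n3.pre = -1  [A₂.env * -1 + 13]
18. n10.mk = 18  [terminal]
19. n11.tag = 23  [d.mk + 5]
20. n12.sig = 21  [terminal]
21. n11.lim = "rp"  ["rp"]
22. n11.hot = 8  [S.tag * 3 - 61]
23. n2.depth = 1  [A.pre * 2 + 3]
24. n1.cnt = true  [D.depth > 0]
25. n0.lim = "yp"  ["yp"]
26. n0.hot = 4  [S.tag + 9]

1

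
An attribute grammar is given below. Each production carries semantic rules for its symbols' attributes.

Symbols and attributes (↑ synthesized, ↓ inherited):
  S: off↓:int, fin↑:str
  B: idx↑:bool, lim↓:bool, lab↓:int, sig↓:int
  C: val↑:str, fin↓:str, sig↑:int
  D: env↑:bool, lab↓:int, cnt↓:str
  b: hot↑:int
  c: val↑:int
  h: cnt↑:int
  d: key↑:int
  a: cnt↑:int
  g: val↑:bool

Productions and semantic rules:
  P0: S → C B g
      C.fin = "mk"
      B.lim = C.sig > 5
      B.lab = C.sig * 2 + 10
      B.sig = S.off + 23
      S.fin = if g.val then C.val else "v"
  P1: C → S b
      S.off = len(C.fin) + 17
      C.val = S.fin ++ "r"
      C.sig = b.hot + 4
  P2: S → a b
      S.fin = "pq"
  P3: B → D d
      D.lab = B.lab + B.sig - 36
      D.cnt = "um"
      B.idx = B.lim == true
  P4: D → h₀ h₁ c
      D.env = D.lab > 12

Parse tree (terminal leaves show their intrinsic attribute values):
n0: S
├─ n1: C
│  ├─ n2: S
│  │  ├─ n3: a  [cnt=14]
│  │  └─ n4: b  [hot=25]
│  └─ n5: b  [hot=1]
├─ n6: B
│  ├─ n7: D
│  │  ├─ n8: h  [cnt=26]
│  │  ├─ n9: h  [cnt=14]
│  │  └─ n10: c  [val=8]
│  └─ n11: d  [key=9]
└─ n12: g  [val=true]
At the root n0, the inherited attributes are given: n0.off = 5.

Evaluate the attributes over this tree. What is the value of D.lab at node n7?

12

1. n0.off = 5  [given at root]
2. n1.fin = "mk"  ["mk"]
3. n2.off = 19  [len(C.fin) + 17]
4. n3.cnt = 14  [terminal]
5. n4.hot = 25  [terminal]
6. n2.fin = "pq"  ["pq"]
7. n5.hot = 1  [terminal]
8. n1.val = "pqr"  [S.fin ++ "r"]
9. n1.sig = 5  [b.hot + 4]
10. n6.lim = false  [C.sig > 5]
11. n6.lab = 20  [C.sig * 2 + 10]
12. n6.sig = 28  [S.off + 23]
13. n7.lab = 12  [B.lab + B.sig - 36]
14. n7.cnt = "um"  ["um"]
15. n8.cnt = 26  [terminal]
16. n9.cnt = 14  [terminal]
17. n10.val = 8  [terminal]
18. n7.env = false  [D.lab > 12]
19. n11.key = 9  [terminal]
20. n6.idx = false  [B.lim == true]
21. n12.val = true  [terminal]
22. n0.fin = "pqr"  [if g.val then C.val else "v"]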